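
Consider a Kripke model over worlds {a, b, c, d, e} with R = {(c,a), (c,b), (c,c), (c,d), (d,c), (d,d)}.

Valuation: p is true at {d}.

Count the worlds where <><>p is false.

3

a: no successors, so <><>p fails. ✗
b: no successors, so <><>p fails. ✗
c: successors {a, b, c, d}; <>p there: a:F, b:F, c:T, d:T. ✓
d: successors {c, d}; <>p there: c:T, d:T. ✓
e: no successors, so <><>p fails. ✗
Satisfying worlds: {c, d}.
So <><>p fails at the other 3 worlds.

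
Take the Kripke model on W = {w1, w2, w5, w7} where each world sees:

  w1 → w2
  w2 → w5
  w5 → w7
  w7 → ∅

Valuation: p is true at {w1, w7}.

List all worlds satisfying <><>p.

{w2}

w1: successors {w2}; <>p there: w2:F. ✗
w2: successors {w5}; <>p there: w5:T. ✓
w5: successors {w7}; <>p there: w7:F. ✗
w7: no successors, so <><>p fails. ✗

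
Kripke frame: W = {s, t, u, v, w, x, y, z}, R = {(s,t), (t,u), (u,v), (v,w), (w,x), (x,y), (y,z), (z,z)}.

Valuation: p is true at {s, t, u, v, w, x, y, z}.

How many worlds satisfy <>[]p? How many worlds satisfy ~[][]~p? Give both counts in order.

For <>[]p:
s: successors {t}; []p there: t:T. ✓
t: successors {u}; []p there: u:T. ✓
u: successors {v}; []p there: v:T. ✓
v: successors {w}; []p there: w:T. ✓
w: successors {x}; []p there: x:T. ✓
x: successors {y}; []p there: y:T. ✓
y: successors {z}; []p there: z:T. ✓
z: successors {z}; []p there: z:T. ✓
— 8 worlds.
For ~[][]~p:
s: [][]~p is F. ✓
t: [][]~p is F. ✓
u: [][]~p is F. ✓
v: [][]~p is F. ✓
w: [][]~p is F. ✓
x: [][]~p is F. ✓
y: [][]~p is F. ✓
z: [][]~p is F. ✓
— 8 worlds.

8 and 8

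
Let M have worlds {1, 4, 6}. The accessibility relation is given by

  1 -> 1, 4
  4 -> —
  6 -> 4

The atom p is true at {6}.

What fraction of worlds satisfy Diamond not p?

1: successors {1, 4}; not p there: 1:T, 4:T. ✓
4: no successors, so Diamond not p fails. ✗
6: successors {4}; not p there: 4:T. ✓
That's 2 of 3 worlds, so 2/3.

2/3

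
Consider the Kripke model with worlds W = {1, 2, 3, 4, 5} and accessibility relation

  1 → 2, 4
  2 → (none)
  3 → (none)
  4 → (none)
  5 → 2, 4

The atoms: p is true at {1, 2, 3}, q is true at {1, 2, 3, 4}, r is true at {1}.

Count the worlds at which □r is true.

1: successors {2, 4}; r there: 2:F, 4:F. ✗
2: no successors, so □r holds vacuously. ✓
3: no successors, so □r holds vacuously. ✓
4: no successors, so □r holds vacuously. ✓
5: successors {2, 4}; r there: 2:F, 4:F. ✗
Satisfying worlds: {2, 3, 4}.

3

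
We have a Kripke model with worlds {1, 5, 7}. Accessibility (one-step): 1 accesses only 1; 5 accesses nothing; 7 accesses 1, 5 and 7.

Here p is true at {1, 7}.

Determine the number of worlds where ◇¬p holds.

1: successors {1}; ¬p there: 1:F. ✗
5: no successors, so ◇¬p fails. ✗
7: successors {1, 5, 7}; ¬p there: 1:F, 5:T, 7:F. ✓
Satisfying worlds: {7}.

1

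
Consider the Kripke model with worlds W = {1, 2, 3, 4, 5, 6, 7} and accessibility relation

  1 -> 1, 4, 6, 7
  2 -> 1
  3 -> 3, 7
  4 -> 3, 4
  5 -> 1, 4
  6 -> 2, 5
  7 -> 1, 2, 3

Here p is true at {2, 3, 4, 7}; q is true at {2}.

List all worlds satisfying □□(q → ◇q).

{2, 4, 5, 6, 7}

1: successors {1, 4, 6, 7}; □(q → ◇q) there: 1:T, 4:T, 6:F, 7:F. ✗
2: successors {1}; □(q → ◇q) there: 1:T. ✓
3: successors {3, 7}; □(q → ◇q) there: 3:T, 7:F. ✗
4: successors {3, 4}; □(q → ◇q) there: 3:T, 4:T. ✓
5: successors {1, 4}; □(q → ◇q) there: 1:T, 4:T. ✓
6: successors {2, 5}; □(q → ◇q) there: 2:T, 5:T. ✓
7: successors {1, 2, 3}; □(q → ◇q) there: 1:T, 2:T, 3:T. ✓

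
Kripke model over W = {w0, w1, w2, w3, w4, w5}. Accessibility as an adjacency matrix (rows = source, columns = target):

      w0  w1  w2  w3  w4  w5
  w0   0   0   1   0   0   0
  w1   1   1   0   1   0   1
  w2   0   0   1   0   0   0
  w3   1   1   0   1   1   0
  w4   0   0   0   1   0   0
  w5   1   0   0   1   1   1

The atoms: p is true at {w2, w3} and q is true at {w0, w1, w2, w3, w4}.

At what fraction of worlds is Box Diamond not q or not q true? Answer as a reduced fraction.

1/6

w0: Box Diamond not q is F, not q is F. ✗
w1: Box Diamond not q is F, not q is F. ✗
w2: Box Diamond not q is F, not q is F. ✗
w3: Box Diamond not q is F, not q is F. ✗
w4: Box Diamond not q is F, not q is F. ✗
w5: Box Diamond not q is F, not q is T. ✓
That's 1 of 6 worlds, so 1/6.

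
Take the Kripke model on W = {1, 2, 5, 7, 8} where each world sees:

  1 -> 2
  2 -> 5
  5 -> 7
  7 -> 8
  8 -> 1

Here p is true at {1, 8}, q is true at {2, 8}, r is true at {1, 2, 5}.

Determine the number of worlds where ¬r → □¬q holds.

1: ¬r is F, □¬q is F. ✓
2: ¬r is F, □¬q is T. ✓
5: ¬r is F, □¬q is T. ✓
7: ¬r is T, □¬q is F. ✗
8: ¬r is T, □¬q is T. ✓
Satisfying worlds: {1, 2, 5, 8}.

4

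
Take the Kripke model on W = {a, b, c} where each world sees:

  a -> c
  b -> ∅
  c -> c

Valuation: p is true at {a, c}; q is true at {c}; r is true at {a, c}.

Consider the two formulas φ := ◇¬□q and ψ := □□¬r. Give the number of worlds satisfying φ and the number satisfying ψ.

0 and 1

For ◇¬□q:
a: successors {c}; ¬□q there: c:F. ✗
b: no successors, so ◇¬□q fails. ✗
c: successors {c}; ¬□q there: c:F. ✗
— 0 worlds.
For □□¬r:
a: successors {c}; □¬r there: c:F. ✗
b: no successors, so □□¬r holds vacuously. ✓
c: successors {c}; □¬r there: c:F. ✗
— 1 world.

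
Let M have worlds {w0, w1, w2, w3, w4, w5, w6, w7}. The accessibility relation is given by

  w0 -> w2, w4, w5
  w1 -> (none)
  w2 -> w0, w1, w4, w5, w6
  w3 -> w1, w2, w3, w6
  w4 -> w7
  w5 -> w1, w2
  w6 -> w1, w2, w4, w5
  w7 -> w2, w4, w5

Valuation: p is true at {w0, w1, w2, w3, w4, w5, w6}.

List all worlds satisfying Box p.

{w0, w1, w2, w3, w5, w6, w7}

w0: successors {w2, w4, w5}; p there: w2:T, w4:T, w5:T. ✓
w1: no successors, so Box p holds vacuously. ✓
w2: successors {w0, w1, w4, w5, w6}; p there: w0:T, w1:T, w4:T, w5:T, w6:T. ✓
w3: successors {w1, w2, w3, w6}; p there: w1:T, w2:T, w3:T, w6:T. ✓
w4: successors {w7}; p there: w7:F. ✗
w5: successors {w1, w2}; p there: w1:T, w2:T. ✓
w6: successors {w1, w2, w4, w5}; p there: w1:T, w2:T, w4:T, w5:T. ✓
w7: successors {w2, w4, w5}; p there: w2:T, w4:T, w5:T. ✓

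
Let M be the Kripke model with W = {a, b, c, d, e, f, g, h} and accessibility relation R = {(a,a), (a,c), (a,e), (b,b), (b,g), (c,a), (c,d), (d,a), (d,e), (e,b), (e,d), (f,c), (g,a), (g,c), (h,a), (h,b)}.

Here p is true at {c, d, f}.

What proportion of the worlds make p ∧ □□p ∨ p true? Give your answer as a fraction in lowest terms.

3/8

a: p ∧ □□p is F, p is F. ✗
b: p ∧ □□p is F, p is F. ✗
c: p ∧ □□p is F, p is T. ✓
d: p ∧ □□p is F, p is T. ✓
e: p ∧ □□p is F, p is F. ✗
f: p ∧ □□p is F, p is T. ✓
g: p ∧ □□p is F, p is F. ✗
h: p ∧ □□p is F, p is F. ✗
That's 3 of 8 worlds, so 3/8.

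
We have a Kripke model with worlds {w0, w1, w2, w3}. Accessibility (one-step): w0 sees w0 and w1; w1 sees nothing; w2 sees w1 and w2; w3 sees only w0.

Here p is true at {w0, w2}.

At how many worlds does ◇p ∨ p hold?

w0: ◇p is T, p is T. ✓
w1: ◇p is F, p is F. ✗
w2: ◇p is T, p is T. ✓
w3: ◇p is T, p is F. ✓
Satisfying worlds: {w0, w2, w3}.

3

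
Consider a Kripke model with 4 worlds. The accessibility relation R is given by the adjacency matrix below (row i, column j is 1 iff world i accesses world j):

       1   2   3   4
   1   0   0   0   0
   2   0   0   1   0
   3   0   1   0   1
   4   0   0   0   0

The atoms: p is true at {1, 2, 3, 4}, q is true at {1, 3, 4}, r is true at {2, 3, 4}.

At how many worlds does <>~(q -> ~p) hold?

2

1: no successors, so <>~(q -> ~p) fails. ✗
2: successors {3}; ~(q -> ~p) there: 3:T. ✓
3: successors {2, 4}; ~(q -> ~p) there: 2:F, 4:T. ✓
4: no successors, so <>~(q -> ~p) fails. ✗
Satisfying worlds: {2, 3}.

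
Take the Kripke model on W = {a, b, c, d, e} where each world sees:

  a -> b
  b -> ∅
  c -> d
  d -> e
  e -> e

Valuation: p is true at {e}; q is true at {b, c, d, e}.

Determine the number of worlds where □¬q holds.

a: successors {b}; ¬q there: b:F. ✗
b: no successors, so □¬q holds vacuously. ✓
c: successors {d}; ¬q there: d:F. ✗
d: successors {e}; ¬q there: e:F. ✗
e: successors {e}; ¬q there: e:F. ✗
Satisfying worlds: {b}.

1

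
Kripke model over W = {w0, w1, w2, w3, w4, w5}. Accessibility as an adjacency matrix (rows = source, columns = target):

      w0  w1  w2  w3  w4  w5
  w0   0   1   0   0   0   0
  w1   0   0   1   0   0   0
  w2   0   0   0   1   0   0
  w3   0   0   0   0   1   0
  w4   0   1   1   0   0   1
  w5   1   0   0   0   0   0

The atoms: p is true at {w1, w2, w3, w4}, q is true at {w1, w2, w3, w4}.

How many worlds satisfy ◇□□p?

4

w0: successors {w1}; □□p there: w1:T. ✓
w1: successors {w2}; □□p there: w2:T. ✓
w2: successors {w3}; □□p there: w3:F. ✗
w3: successors {w4}; □□p there: w4:F. ✗
w4: successors {w1, w2, w5}; □□p there: w1:T, w2:T, w5:T. ✓
w5: successors {w0}; □□p there: w0:T. ✓
Satisfying worlds: {w0, w1, w4, w5}.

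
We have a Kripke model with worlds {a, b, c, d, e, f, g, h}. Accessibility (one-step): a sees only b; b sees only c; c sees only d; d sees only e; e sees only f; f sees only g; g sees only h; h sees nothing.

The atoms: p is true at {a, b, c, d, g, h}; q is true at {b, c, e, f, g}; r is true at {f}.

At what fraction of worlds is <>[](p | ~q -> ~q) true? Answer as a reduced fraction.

5/8

a: successors {b}; [](p | ~q -> ~q) there: b:F. ✗
b: successors {c}; [](p | ~q -> ~q) there: c:T. ✓
c: successors {d}; [](p | ~q -> ~q) there: d:T. ✓
d: successors {e}; [](p | ~q -> ~q) there: e:T. ✓
e: successors {f}; [](p | ~q -> ~q) there: f:F. ✗
f: successors {g}; [](p | ~q -> ~q) there: g:T. ✓
g: successors {h}; [](p | ~q -> ~q) there: h:T. ✓
h: no successors, so <>[](p | ~q -> ~q) fails. ✗
That's 5 of 8 worlds, so 5/8.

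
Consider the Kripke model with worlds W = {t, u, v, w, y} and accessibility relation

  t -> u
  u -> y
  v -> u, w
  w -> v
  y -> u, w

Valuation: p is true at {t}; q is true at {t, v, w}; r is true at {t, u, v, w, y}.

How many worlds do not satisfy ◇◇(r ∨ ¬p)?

0

t: successors {u}; ◇(r ∨ ¬p) there: u:T. ✓
u: successors {y}; ◇(r ∨ ¬p) there: y:T. ✓
v: successors {u, w}; ◇(r ∨ ¬p) there: u:T, w:T. ✓
w: successors {v}; ◇(r ∨ ¬p) there: v:T. ✓
y: successors {u, w}; ◇(r ∨ ¬p) there: u:T, w:T. ✓
Satisfying worlds: {t, u, v, w, y}.
So ◇◇(r ∨ ¬p) fails at the other 0 worlds.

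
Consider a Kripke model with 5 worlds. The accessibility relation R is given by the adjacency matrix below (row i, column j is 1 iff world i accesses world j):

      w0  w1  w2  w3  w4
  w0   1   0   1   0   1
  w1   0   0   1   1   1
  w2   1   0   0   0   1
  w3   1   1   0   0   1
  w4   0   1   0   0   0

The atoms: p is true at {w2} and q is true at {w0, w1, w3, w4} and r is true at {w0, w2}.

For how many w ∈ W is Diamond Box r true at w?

0

w0: successors {w0, w2, w4}; Box r there: w0:F, w2:F, w4:F. ✗
w1: successors {w2, w3, w4}; Box r there: w2:F, w3:F, w4:F. ✗
w2: successors {w0, w4}; Box r there: w0:F, w4:F. ✗
w3: successors {w0, w1, w4}; Box r there: w0:F, w1:F, w4:F. ✗
w4: successors {w1}; Box r there: w1:F. ✗
Satisfying worlds: ∅.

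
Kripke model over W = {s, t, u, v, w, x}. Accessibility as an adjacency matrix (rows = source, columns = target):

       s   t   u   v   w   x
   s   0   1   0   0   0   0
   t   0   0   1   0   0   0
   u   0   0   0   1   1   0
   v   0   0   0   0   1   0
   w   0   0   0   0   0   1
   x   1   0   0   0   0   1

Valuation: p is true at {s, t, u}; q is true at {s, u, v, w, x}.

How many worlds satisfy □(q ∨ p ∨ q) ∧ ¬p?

3

s: □(q ∨ p ∨ q) is T, ¬p is F. ✗
t: □(q ∨ p ∨ q) is T, ¬p is F. ✗
u: □(q ∨ p ∨ q) is T, ¬p is F. ✗
v: □(q ∨ p ∨ q) is T, ¬p is T. ✓
w: □(q ∨ p ∨ q) is T, ¬p is T. ✓
x: □(q ∨ p ∨ q) is T, ¬p is T. ✓
Satisfying worlds: {v, w, x}.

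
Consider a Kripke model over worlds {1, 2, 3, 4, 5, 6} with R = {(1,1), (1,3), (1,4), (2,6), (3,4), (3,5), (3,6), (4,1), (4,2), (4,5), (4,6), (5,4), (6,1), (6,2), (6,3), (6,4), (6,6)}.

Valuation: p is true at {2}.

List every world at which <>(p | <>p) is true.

{1, 2, 3, 4, 5, 6}

1: successors {1, 3, 4}; p | <>p there: 1:F, 3:F, 4:T. ✓
2: successors {6}; p | <>p there: 6:T. ✓
3: successors {4, 5, 6}; p | <>p there: 4:T, 5:F, 6:T. ✓
4: successors {1, 2, 5, 6}; p | <>p there: 1:F, 2:T, 5:F, 6:T. ✓
5: successors {4}; p | <>p there: 4:T. ✓
6: successors {1, 2, 3, 4, 6}; p | <>p there: 1:F, 2:T, 3:F, 4:T, 6:T. ✓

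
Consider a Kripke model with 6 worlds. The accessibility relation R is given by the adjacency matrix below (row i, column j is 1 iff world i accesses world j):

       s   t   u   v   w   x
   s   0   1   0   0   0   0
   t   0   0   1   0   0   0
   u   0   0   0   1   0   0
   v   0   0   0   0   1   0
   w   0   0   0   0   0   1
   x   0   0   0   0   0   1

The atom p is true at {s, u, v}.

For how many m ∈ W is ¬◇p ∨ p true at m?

s: ¬◇p is T, p is T. ✓
t: ¬◇p is F, p is F. ✗
u: ¬◇p is F, p is T. ✓
v: ¬◇p is T, p is T. ✓
w: ¬◇p is T, p is F. ✓
x: ¬◇p is T, p is F. ✓
Satisfying worlds: {s, u, v, w, x}.

5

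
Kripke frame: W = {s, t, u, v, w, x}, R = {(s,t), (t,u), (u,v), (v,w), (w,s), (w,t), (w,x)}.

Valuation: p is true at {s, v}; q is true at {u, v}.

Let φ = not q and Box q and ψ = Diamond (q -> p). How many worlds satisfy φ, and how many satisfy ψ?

For not q and Box q:
s: not q is T, Box q is F. ✗
t: not q is T, Box q is T. ✓
u: not q is F, Box q is T. ✗
v: not q is F, Box q is F. ✗
w: not q is T, Box q is F. ✗
x: not q is T, Box q is T. ✓
— 2 worlds.
For Diamond (q -> p):
s: successors {t}; q -> p there: t:T. ✓
t: successors {u}; q -> p there: u:F. ✗
u: successors {v}; q -> p there: v:T. ✓
v: successors {w}; q -> p there: w:T. ✓
w: successors {s, t, x}; q -> p there: s:T, t:T, x:T. ✓
x: no successors, so Diamond (q -> p) fails. ✗
— 4 worlds.

2 and 4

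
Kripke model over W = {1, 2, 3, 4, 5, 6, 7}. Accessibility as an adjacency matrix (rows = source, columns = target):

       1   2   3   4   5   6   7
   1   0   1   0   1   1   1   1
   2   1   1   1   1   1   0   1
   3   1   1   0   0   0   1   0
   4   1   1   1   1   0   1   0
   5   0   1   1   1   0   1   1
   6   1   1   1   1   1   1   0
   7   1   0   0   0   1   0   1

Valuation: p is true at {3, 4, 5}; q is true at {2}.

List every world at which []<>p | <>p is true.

1: []<>p is T, <>p is T. ✓
2: []<>p is F, <>p is T. ✓
3: []<>p is T, <>p is F. ✓
4: []<>p is F, <>p is T. ✓
5: []<>p is F, <>p is T. ✓
6: []<>p is F, <>p is T. ✓
7: []<>p is T, <>p is T. ✓

{1, 2, 3, 4, 5, 6, 7}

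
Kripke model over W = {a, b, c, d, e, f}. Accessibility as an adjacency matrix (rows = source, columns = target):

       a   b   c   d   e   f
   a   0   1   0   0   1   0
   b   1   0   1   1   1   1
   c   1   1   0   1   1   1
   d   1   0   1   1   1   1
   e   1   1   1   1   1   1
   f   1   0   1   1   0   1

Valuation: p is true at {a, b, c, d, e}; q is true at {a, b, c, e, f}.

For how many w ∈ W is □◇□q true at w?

1

a: successors {b, e}; ◇□q there: b:T, e:T. ✓
b: successors {a, c, d, e, f}; ◇□q there: a:F, c:T, d:T, e:T, f:T. ✗
c: successors {a, b, d, e, f}; ◇□q there: a:F, b:T, d:T, e:T, f:T. ✗
d: successors {a, c, d, e, f}; ◇□q there: a:F, c:T, d:T, e:T, f:T. ✗
e: successors {a, b, c, d, e, f}; ◇□q there: a:F, b:T, c:T, d:T, e:T, f:T. ✗
f: successors {a, c, d, f}; ◇□q there: a:F, c:T, d:T, f:T. ✗
Satisfying worlds: {a}.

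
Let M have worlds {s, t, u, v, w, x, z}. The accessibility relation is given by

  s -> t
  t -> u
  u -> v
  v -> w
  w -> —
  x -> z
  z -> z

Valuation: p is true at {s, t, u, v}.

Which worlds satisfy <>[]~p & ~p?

s: <>[]~p is F, ~p is F. ✗
t: <>[]~p is F, ~p is F. ✗
u: <>[]~p is T, ~p is F. ✗
v: <>[]~p is T, ~p is F. ✗
w: <>[]~p is F, ~p is T. ✗
x: <>[]~p is T, ~p is T. ✓
z: <>[]~p is T, ~p is T. ✓

{x, z}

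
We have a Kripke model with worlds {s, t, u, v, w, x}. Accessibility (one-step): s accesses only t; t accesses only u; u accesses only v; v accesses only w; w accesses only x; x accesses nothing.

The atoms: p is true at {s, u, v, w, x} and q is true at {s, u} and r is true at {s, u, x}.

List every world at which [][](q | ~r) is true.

{s, t, u, w, x}

s: successors {t}; [](q | ~r) there: t:T. ✓
t: successors {u}; [](q | ~r) there: u:T. ✓
u: successors {v}; [](q | ~r) there: v:T. ✓
v: successors {w}; [](q | ~r) there: w:F. ✗
w: successors {x}; [](q | ~r) there: x:T. ✓
x: no successors, so [][](q | ~r) holds vacuously. ✓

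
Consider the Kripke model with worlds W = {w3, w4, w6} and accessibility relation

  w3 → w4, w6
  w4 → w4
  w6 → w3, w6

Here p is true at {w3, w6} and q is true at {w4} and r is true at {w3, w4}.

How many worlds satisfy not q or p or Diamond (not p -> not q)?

w3: not q or p is T, Diamond (not p -> not q) is T. ✓
w4: not q or p is F, Diamond (not p -> not q) is F. ✗
w6: not q or p is T, Diamond (not p -> not q) is T. ✓
Satisfying worlds: {w3, w6}.

2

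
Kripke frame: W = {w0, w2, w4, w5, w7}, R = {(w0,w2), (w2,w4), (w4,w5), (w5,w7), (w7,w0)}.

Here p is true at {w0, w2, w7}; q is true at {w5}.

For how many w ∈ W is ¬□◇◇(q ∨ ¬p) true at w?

w0: □◇◇(q ∨ ¬p) is T. ✗
w2: □◇◇(q ∨ ¬p) is F. ✓
w4: □◇◇(q ∨ ¬p) is F. ✓
w5: □◇◇(q ∨ ¬p) is F. ✓
w7: □◇◇(q ∨ ¬p) is T. ✗
Satisfying worlds: {w2, w4, w5}.

3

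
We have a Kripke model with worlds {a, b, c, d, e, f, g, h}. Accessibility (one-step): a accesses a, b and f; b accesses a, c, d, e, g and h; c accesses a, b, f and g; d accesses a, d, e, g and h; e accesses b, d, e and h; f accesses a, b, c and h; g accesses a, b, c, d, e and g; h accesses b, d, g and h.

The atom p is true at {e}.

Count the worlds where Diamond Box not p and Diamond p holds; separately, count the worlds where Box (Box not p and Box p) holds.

For Diamond Box not p and Diamond p:
a: Diamond Box not p is T, Diamond p is F. ✗
b: Diamond Box not p is T, Diamond p is T. ✓
c: Diamond Box not p is T, Diamond p is F. ✗
d: Diamond Box not p is T, Diamond p is T. ✓
e: Diamond Box not p is T, Diamond p is T. ✓
f: Diamond Box not p is T, Diamond p is F. ✗
g: Diamond Box not p is T, Diamond p is T. ✓
h: Diamond Box not p is T, Diamond p is F. ✗
— 4 worlds.
For Box (Box not p and Box p):
a: successors {a, b, f}; Box not p and Box p there: a:F, b:F, f:F. ✗
b: successors {a, c, d, e, g, h}; Box not p and Box p there: a:F, c:F, d:F, e:F, g:F, h:F. ✗
c: successors {a, b, f, g}; Box not p and Box p there: a:F, b:F, f:F, g:F. ✗
d: successors {a, d, e, g, h}; Box not p and Box p there: a:F, d:F, e:F, g:F, h:F. ✗
e: successors {b, d, e, h}; Box not p and Box p there: b:F, d:F, e:F, h:F. ✗
f: successors {a, b, c, h}; Box not p and Box p there: a:F, b:F, c:F, h:F. ✗
g: successors {a, b, c, d, e, g}; Box not p and Box p there: a:F, b:F, c:F, d:F, e:F, g:F. ✗
h: successors {b, d, g, h}; Box not p and Box p there: b:F, d:F, g:F, h:F. ✗
— 0 worlds.

4 and 0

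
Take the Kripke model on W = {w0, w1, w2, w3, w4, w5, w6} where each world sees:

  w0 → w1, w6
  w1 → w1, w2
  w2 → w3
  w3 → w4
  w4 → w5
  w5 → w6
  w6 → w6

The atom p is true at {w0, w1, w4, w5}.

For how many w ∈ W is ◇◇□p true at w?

2

w0: successors {w1, w6}; ◇□p there: w1:F, w6:F. ✗
w1: successors {w1, w2}; ◇□p there: w1:F, w2:T. ✓
w2: successors {w3}; ◇□p there: w3:T. ✓
w3: successors {w4}; ◇□p there: w4:F. ✗
w4: successors {w5}; ◇□p there: w5:F. ✗
w5: successors {w6}; ◇□p there: w6:F. ✗
w6: successors {w6}; ◇□p there: w6:F. ✗
Satisfying worlds: {w1, w2}.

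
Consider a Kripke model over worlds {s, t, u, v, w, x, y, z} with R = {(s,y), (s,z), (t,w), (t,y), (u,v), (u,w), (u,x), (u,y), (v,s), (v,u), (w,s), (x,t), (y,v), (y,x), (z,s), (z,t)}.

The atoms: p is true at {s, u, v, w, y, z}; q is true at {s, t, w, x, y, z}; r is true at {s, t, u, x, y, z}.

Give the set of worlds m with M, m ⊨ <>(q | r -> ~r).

{t, u, y}

s: successors {y, z}; q | r -> ~r there: y:F, z:F. ✗
t: successors {w, y}; q | r -> ~r there: w:T, y:F. ✓
u: successors {v, w, x, y}; q | r -> ~r there: v:T, w:T, x:F, y:F. ✓
v: successors {s, u}; q | r -> ~r there: s:F, u:F. ✗
w: successors {s}; q | r -> ~r there: s:F. ✗
x: successors {t}; q | r -> ~r there: t:F. ✗
y: successors {v, x}; q | r -> ~r there: v:T, x:F. ✓
z: successors {s, t}; q | r -> ~r there: s:F, t:F. ✗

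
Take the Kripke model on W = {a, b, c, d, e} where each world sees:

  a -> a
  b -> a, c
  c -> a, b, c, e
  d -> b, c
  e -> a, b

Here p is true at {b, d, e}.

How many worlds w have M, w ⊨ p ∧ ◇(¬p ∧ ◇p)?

a: p is F, ◇(¬p ∧ ◇p) is F. ✗
b: p is T, ◇(¬p ∧ ◇p) is T. ✓
c: p is F, ◇(¬p ∧ ◇p) is T. ✗
d: p is T, ◇(¬p ∧ ◇p) is T. ✓
e: p is T, ◇(¬p ∧ ◇p) is F. ✗
Satisfying worlds: {b, d}.

2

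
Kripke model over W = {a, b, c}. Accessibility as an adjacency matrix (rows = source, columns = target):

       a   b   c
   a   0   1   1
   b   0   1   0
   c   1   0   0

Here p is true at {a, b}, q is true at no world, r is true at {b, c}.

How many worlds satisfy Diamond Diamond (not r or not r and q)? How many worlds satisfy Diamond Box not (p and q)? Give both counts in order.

1 and 3

For Diamond Diamond (not r or not r and q):
a: successors {b, c}; Diamond (not r or not r and q) there: b:F, c:T. ✓
b: successors {b}; Diamond (not r or not r and q) there: b:F. ✗
c: successors {a}; Diamond (not r or not r and q) there: a:F. ✗
— 1 world.
For Diamond Box not (p and q):
a: successors {b, c}; Box not (p and q) there: b:T, c:T. ✓
b: successors {b}; Box not (p and q) there: b:T. ✓
c: successors {a}; Box not (p and q) there: a:T. ✓
— 3 worlds.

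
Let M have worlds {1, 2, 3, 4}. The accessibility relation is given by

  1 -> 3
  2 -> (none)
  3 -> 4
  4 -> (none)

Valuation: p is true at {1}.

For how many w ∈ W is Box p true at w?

2

1: successors {3}; p there: 3:F. ✗
2: no successors, so Box p holds vacuously. ✓
3: successors {4}; p there: 4:F. ✗
4: no successors, so Box p holds vacuously. ✓
Satisfying worlds: {2, 4}.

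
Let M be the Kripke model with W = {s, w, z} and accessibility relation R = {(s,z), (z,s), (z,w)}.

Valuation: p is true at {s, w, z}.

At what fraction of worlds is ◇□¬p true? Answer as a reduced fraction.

s: successors {z}; □¬p there: z:F. ✗
w: no successors, so ◇□¬p fails. ✗
z: successors {s, w}; □¬p there: s:F, w:T. ✓
That's 1 of 3 worlds, so 1/3.

1/3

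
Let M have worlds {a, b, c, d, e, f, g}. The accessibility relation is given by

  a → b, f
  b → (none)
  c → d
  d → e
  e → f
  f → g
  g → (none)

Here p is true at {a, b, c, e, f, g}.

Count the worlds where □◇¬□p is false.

5

a: successors {b, f}; ◇¬□p there: b:F, f:F. ✗
b: no successors, so □◇¬□p holds vacuously. ✓
c: successors {d}; ◇¬□p there: d:F. ✗
d: successors {e}; ◇¬□p there: e:F. ✗
e: successors {f}; ◇¬□p there: f:F. ✗
f: successors {g}; ◇¬□p there: g:F. ✗
g: no successors, so □◇¬□p holds vacuously. ✓
Satisfying worlds: {b, g}.
So □◇¬□p fails at the other 5 worlds.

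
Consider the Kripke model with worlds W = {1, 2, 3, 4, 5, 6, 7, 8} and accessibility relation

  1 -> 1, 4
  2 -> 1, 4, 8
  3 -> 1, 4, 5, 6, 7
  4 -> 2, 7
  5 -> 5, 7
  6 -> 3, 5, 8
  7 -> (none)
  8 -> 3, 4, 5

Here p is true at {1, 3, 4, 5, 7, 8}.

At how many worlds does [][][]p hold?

1: successors {1, 4}; [][]p there: 1:F, 4:T. ✗
2: successors {1, 4, 8}; [][]p there: 1:F, 4:T, 8:F. ✗
3: successors {1, 4, 5, 6, 7}; [][]p there: 1:F, 4:T, 5:T, 6:F, 7:T. ✗
4: successors {2, 7}; [][]p there: 2:F, 7:T. ✗
5: successors {5, 7}; [][]p there: 5:T, 7:T. ✓
6: successors {3, 5, 8}; [][]p there: 3:F, 5:T, 8:F. ✗
7: no successors, so [][][]p holds vacuously. ✓
8: successors {3, 4, 5}; [][]p there: 3:F, 4:T, 5:T. ✗
Satisfying worlds: {5, 7}.

2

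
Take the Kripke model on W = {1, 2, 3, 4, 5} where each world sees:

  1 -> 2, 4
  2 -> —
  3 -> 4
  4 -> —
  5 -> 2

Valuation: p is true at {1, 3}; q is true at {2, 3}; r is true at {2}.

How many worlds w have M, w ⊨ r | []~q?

3

1: r is F, []~q is F. ✗
2: r is T, []~q is T. ✓
3: r is F, []~q is T. ✓
4: r is F, []~q is T. ✓
5: r is F, []~q is F. ✗
Satisfying worlds: {2, 3, 4}.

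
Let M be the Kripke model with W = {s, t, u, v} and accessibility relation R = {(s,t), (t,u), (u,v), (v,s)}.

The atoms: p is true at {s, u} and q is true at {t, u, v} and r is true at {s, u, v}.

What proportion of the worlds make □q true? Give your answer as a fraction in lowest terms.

3/4

s: successors {t}; q there: t:T. ✓
t: successors {u}; q there: u:T. ✓
u: successors {v}; q there: v:T. ✓
v: successors {s}; q there: s:F. ✗
That's 3 of 4 worlds, so 3/4.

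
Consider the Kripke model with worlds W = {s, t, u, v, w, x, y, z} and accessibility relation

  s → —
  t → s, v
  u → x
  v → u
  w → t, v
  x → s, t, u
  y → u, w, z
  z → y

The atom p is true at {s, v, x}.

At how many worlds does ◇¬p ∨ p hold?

6

s: ◇¬p is F, p is T. ✓
t: ◇¬p is F, p is F. ✗
u: ◇¬p is F, p is F. ✗
v: ◇¬p is T, p is T. ✓
w: ◇¬p is T, p is F. ✓
x: ◇¬p is T, p is T. ✓
y: ◇¬p is T, p is F. ✓
z: ◇¬p is T, p is F. ✓
Satisfying worlds: {s, v, w, x, y, z}.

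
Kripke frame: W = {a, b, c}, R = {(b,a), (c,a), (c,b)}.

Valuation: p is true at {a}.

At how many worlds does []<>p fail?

2

a: no successors, so []<>p holds vacuously. ✓
b: successors {a}; <>p there: a:F. ✗
c: successors {a, b}; <>p there: a:F, b:T. ✗
Satisfying worlds: {a}.
So []<>p fails at the other 2 worlds.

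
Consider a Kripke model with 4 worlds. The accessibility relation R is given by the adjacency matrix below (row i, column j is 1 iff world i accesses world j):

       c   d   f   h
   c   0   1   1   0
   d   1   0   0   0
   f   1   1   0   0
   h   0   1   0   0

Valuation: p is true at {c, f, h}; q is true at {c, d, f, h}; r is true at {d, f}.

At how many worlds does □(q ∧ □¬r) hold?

c: successors {d, f}; q ∧ □¬r there: d:T, f:F. ✗
d: successors {c}; q ∧ □¬r there: c:F. ✗
f: successors {c, d}; q ∧ □¬r there: c:F, d:T. ✗
h: successors {d}; q ∧ □¬r there: d:T. ✓
Satisfying worlds: {h}.

1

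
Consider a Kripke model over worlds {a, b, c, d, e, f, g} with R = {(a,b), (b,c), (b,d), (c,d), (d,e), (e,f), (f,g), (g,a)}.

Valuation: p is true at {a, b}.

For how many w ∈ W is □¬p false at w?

a: successors {b}; ¬p there: b:F. ✗
b: successors {c, d}; ¬p there: c:T, d:T. ✓
c: successors {d}; ¬p there: d:T. ✓
d: successors {e}; ¬p there: e:T. ✓
e: successors {f}; ¬p there: f:T. ✓
f: successors {g}; ¬p there: g:T. ✓
g: successors {a}; ¬p there: a:F. ✗
Satisfying worlds: {b, c, d, e, f}.
So □¬p fails at the other 2 worlds.

2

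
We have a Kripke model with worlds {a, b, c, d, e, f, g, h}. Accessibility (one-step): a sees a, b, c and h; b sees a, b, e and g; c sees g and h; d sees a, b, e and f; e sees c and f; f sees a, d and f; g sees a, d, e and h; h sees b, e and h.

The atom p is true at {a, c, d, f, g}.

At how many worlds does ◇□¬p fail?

4

a: successors {a, b, c, h}; □¬p there: a:F, b:F, c:F, h:T. ✓
b: successors {a, b, e, g}; □¬p there: a:F, b:F, e:F, g:F. ✗
c: successors {g, h}; □¬p there: g:F, h:T. ✓
d: successors {a, b, e, f}; □¬p there: a:F, b:F, e:F, f:F. ✗
e: successors {c, f}; □¬p there: c:F, f:F. ✗
f: successors {a, d, f}; □¬p there: a:F, d:F, f:F. ✗
g: successors {a, d, e, h}; □¬p there: a:F, d:F, e:F, h:T. ✓
h: successors {b, e, h}; □¬p there: b:F, e:F, h:T. ✓
Satisfying worlds: {a, c, g, h}.
So ◇□¬p fails at the other 4 worlds.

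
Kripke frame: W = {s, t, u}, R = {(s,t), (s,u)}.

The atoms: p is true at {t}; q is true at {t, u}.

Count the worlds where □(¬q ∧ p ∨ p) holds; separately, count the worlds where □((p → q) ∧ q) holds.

For □(¬q ∧ p ∨ p):
s: successors {t, u}; ¬q ∧ p ∨ p there: t:T, u:F. ✗
t: no successors, so □(¬q ∧ p ∨ p) holds vacuously. ✓
u: no successors, so □(¬q ∧ p ∨ p) holds vacuously. ✓
— 2 worlds.
For □((p → q) ∧ q):
s: successors {t, u}; (p → q) ∧ q there: t:T, u:T. ✓
t: no successors, so □((p → q) ∧ q) holds vacuously. ✓
u: no successors, so □((p → q) ∧ q) holds vacuously. ✓
— 3 worlds.

2 and 3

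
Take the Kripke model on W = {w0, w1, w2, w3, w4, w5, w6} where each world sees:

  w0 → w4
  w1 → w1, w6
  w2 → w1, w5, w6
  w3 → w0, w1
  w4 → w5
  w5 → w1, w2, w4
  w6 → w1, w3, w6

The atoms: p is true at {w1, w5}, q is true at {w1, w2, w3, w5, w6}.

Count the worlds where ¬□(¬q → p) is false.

4

w0: □(¬q → p) is F. ✓
w1: □(¬q → p) is T. ✗
w2: □(¬q → p) is T. ✗
w3: □(¬q → p) is F. ✓
w4: □(¬q → p) is T. ✗
w5: □(¬q → p) is F. ✓
w6: □(¬q → p) is T. ✗
Satisfying worlds: {w0, w3, w5}.
So ¬□(¬q → p) fails at the other 4 worlds.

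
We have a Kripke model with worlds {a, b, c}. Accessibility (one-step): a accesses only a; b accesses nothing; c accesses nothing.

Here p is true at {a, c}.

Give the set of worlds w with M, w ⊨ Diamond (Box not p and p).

∅

a: successors {a}; Box not p and p there: a:F. ✗
b: no successors, so Diamond (Box not p and p) fails. ✗
c: no successors, so Diamond (Box not p and p) fails. ✗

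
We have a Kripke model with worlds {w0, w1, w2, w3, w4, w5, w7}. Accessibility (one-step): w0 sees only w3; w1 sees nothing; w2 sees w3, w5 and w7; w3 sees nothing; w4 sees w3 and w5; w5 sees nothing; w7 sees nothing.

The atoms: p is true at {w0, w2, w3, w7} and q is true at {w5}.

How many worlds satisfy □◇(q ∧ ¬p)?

w0: successors {w3}; ◇(q ∧ ¬p) there: w3:F. ✗
w1: no successors, so □◇(q ∧ ¬p) holds vacuously. ✓
w2: successors {w3, w5, w7}; ◇(q ∧ ¬p) there: w3:F, w5:F, w7:F. ✗
w3: no successors, so □◇(q ∧ ¬p) holds vacuously. ✓
w4: successors {w3, w5}; ◇(q ∧ ¬p) there: w3:F, w5:F. ✗
w5: no successors, so □◇(q ∧ ¬p) holds vacuously. ✓
w7: no successors, so □◇(q ∧ ¬p) holds vacuously. ✓
Satisfying worlds: {w1, w3, w5, w7}.

4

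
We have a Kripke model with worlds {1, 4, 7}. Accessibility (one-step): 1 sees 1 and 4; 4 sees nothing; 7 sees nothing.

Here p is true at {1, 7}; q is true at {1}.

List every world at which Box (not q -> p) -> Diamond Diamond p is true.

1: Box (not q -> p) is F, Diamond Diamond p is T. ✓
4: Box (not q -> p) is T, Diamond Diamond p is F. ✗
7: Box (not q -> p) is T, Diamond Diamond p is F. ✗

{1}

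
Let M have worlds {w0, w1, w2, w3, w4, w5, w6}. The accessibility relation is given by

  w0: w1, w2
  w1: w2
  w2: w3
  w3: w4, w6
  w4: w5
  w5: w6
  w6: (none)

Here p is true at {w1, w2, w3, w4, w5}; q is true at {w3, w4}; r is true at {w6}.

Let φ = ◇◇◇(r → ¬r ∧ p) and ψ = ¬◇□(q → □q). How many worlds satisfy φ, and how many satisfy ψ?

For ◇◇◇(r → ¬r ∧ p):
w0: successors {w1, w2}; ◇◇(r → ¬r ∧ p) there: w1:T, w2:T. ✓
w1: successors {w2}; ◇◇(r → ¬r ∧ p) there: w2:T. ✓
w2: successors {w3}; ◇◇(r → ¬r ∧ p) there: w3:T. ✓
w3: successors {w4, w6}; ◇◇(r → ¬r ∧ p) there: w4:F, w6:F. ✗
w4: successors {w5}; ◇◇(r → ¬r ∧ p) there: w5:F. ✗
w5: successors {w6}; ◇◇(r → ¬r ∧ p) there: w6:F. ✗
w6: no successors, so ◇◇◇(r → ¬r ∧ p) fails. ✗
— 3 worlds.
For ¬◇□(q → □q):
w0: ◇□(q → □q) is T. ✗
w1: ◇□(q → □q) is F. ✓
w2: ◇□(q → □q) is F. ✓
w3: ◇□(q → □q) is T. ✗
w4: ◇□(q → □q) is T. ✗
w5: ◇□(q → □q) is T. ✗
w6: ◇□(q → □q) is F. ✓
— 3 worlds.

3 and 3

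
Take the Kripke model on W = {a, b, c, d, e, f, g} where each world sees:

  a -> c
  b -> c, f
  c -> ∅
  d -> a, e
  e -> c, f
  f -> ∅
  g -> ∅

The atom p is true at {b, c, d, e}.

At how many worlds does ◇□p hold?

4

a: successors {c}; □p there: c:T. ✓
b: successors {c, f}; □p there: c:T, f:T. ✓
c: no successors, so ◇□p fails. ✗
d: successors {a, e}; □p there: a:T, e:F. ✓
e: successors {c, f}; □p there: c:T, f:T. ✓
f: no successors, so ◇□p fails. ✗
g: no successors, so ◇□p fails. ✗
Satisfying worlds: {a, b, d, e}.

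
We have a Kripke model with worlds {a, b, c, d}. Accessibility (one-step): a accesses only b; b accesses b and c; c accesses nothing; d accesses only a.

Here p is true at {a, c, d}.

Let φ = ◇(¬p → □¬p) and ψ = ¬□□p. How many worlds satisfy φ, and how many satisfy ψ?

For ◇(¬p → □¬p):
a: successors {b}; ¬p → □¬p there: b:F. ✗
b: successors {b, c}; ¬p → □¬p there: b:F, c:T. ✓
c: no successors, so ◇(¬p → □¬p) fails. ✗
d: successors {a}; ¬p → □¬p there: a:T. ✓
— 2 worlds.
For ¬□□p:
a: □□p is F. ✓
b: □□p is F. ✓
c: □□p is T. ✗
d: □□p is F. ✓
— 3 worlds.

2 and 3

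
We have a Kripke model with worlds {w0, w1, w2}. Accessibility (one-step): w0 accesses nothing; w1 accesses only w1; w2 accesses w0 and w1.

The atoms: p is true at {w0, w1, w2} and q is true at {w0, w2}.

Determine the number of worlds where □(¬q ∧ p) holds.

2

w0: no successors, so □(¬q ∧ p) holds vacuously. ✓
w1: successors {w1}; ¬q ∧ p there: w1:T. ✓
w2: successors {w0, w1}; ¬q ∧ p there: w0:F, w1:T. ✗
Satisfying worlds: {w0, w1}.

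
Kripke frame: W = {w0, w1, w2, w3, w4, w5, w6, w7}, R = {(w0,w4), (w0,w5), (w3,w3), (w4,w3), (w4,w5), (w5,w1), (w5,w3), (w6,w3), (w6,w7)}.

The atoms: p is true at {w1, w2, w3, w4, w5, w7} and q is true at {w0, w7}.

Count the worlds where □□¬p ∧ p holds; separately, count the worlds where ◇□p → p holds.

For □□¬p ∧ p:
w0: □□¬p is F, p is F. ✗
w1: □□¬p is T, p is T. ✓
w2: □□¬p is T, p is T. ✓
w3: □□¬p is F, p is T. ✗
w4: □□¬p is F, p is T. ✗
w5: □□¬p is F, p is T. ✗
w6: □□¬p is F, p is F. ✗
w7: □□¬p is T, p is T. ✓
— 3 worlds.
For ◇□p → p:
w0: ◇□p is T, p is F. ✗
w1: ◇□p is F, p is T. ✓
w2: ◇□p is F, p is T. ✓
w3: ◇□p is T, p is T. ✓
w4: ◇□p is T, p is T. ✓
w5: ◇□p is T, p is T. ✓
w6: ◇□p is T, p is F. ✗
w7: ◇□p is F, p is T. ✓
— 6 worlds.

3 and 6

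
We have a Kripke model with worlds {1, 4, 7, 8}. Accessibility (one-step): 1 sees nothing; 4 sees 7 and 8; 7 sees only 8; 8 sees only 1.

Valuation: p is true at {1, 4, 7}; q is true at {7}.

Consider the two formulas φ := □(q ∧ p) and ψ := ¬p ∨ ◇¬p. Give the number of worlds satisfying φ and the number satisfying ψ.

1 and 3

For □(q ∧ p):
1: no successors, so □(q ∧ p) holds vacuously. ✓
4: successors {7, 8}; q ∧ p there: 7:T, 8:F. ✗
7: successors {8}; q ∧ p there: 8:F. ✗
8: successors {1}; q ∧ p there: 1:F. ✗
— 1 world.
For ¬p ∨ ◇¬p:
1: ¬p is F, ◇¬p is F. ✗
4: ¬p is F, ◇¬p is T. ✓
7: ¬p is F, ◇¬p is T. ✓
8: ¬p is T, ◇¬p is F. ✓
— 3 worlds.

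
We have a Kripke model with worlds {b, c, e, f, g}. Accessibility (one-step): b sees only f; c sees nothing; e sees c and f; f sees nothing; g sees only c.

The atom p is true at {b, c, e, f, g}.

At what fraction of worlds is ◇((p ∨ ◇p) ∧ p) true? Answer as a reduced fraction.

b: successors {f}; (p ∨ ◇p) ∧ p there: f:T. ✓
c: no successors, so ◇((p ∨ ◇p) ∧ p) fails. ✗
e: successors {c, f}; (p ∨ ◇p) ∧ p there: c:T, f:T. ✓
f: no successors, so ◇((p ∨ ◇p) ∧ p) fails. ✗
g: successors {c}; (p ∨ ◇p) ∧ p there: c:T. ✓
That's 3 of 5 worlds, so 3/5.

3/5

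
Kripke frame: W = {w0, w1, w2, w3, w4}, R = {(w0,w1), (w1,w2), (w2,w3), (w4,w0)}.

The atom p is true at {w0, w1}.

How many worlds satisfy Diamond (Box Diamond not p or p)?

3

w0: successors {w1}; Box Diamond not p or p there: w1:T. ✓
w1: successors {w2}; Box Diamond not p or p there: w2:F. ✗
w2: successors {w3}; Box Diamond not p or p there: w3:T. ✓
w3: no successors, so Diamond (Box Diamond not p or p) fails. ✗
w4: successors {w0}; Box Diamond not p or p there: w0:T. ✓
Satisfying worlds: {w0, w2, w4}.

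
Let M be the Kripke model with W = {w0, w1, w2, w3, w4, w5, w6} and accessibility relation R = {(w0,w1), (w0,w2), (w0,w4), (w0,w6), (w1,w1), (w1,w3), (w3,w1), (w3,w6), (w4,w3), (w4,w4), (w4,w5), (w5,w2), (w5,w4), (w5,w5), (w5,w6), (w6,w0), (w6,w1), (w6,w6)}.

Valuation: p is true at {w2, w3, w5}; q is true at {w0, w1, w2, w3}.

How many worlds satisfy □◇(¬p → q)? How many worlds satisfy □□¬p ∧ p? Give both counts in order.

For □◇(¬p → q):
w0: successors {w1, w2, w4, w6}; ◇(¬p → q) there: w1:T, w2:F, w4:T, w6:T. ✗
w1: successors {w1, w3}; ◇(¬p → q) there: w1:T, w3:T. ✓
w2: no successors, so □◇(¬p → q) holds vacuously. ✓
w3: successors {w1, w6}; ◇(¬p → q) there: w1:T, w6:T. ✓
w4: successors {w3, w4, w5}; ◇(¬p → q) there: w3:T, w4:T, w5:T. ✓
w5: successors {w2, w4, w5, w6}; ◇(¬p → q) there: w2:F, w4:T, w5:T, w6:T. ✗
w6: successors {w0, w1, w6}; ◇(¬p → q) there: w0:T, w1:T, w6:T. ✓
— 5 worlds.
For □□¬p ∧ p:
w0: □□¬p is F, p is F. ✗
w1: □□¬p is F, p is F. ✗
w2: □□¬p is T, p is T. ✓
w3: □□¬p is F, p is T. ✗
w4: □□¬p is F, p is F. ✗
w5: □□¬p is F, p is T. ✗
w6: □□¬p is F, p is F. ✗
— 1 world.

5 and 1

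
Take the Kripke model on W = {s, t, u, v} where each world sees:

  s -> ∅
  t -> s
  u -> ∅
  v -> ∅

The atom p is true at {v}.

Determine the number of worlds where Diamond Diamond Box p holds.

0

s: no successors, so Diamond Diamond Box p fails. ✗
t: successors {s}; Diamond Box p there: s:F. ✗
u: no successors, so Diamond Diamond Box p fails. ✗
v: no successors, so Diamond Diamond Box p fails. ✗
Satisfying worlds: ∅.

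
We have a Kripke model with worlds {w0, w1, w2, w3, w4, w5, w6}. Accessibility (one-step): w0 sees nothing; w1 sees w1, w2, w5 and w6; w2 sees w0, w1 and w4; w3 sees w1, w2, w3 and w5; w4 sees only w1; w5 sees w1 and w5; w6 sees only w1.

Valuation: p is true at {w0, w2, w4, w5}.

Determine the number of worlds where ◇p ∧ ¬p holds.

2

w0: ◇p is F, ¬p is F. ✗
w1: ◇p is T, ¬p is T. ✓
w2: ◇p is T, ¬p is F. ✗
w3: ◇p is T, ¬p is T. ✓
w4: ◇p is F, ¬p is F. ✗
w5: ◇p is T, ¬p is F. ✗
w6: ◇p is F, ¬p is T. ✗
Satisfying worlds: {w1, w3}.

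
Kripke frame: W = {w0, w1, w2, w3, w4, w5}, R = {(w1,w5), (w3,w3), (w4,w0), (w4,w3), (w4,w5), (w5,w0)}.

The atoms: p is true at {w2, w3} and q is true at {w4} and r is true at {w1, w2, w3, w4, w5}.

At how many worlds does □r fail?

2

w0: no successors, so □r holds vacuously. ✓
w1: successors {w5}; r there: w5:T. ✓
w2: no successors, so □r holds vacuously. ✓
w3: successors {w3}; r there: w3:T. ✓
w4: successors {w0, w3, w5}; r there: w0:F, w3:T, w5:T. ✗
w5: successors {w0}; r there: w0:F. ✗
Satisfying worlds: {w0, w1, w2, w3}.
So □r fails at the other 2 worlds.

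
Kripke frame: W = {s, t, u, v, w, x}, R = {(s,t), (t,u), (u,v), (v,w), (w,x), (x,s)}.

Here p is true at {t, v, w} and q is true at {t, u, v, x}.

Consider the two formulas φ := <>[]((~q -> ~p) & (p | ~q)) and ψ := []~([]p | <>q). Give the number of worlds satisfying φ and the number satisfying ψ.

3 and 1

For <>[]((~q -> ~p) & (p | ~q)):
s: successors {t}; []((~q -> ~p) & (p | ~q)) there: t:F. ✗
t: successors {u}; []((~q -> ~p) & (p | ~q)) there: u:T. ✓
u: successors {v}; []((~q -> ~p) & (p | ~q)) there: v:F. ✗
v: successors {w}; []((~q -> ~p) & (p | ~q)) there: w:F. ✗
w: successors {x}; []((~q -> ~p) & (p | ~q)) there: x:T. ✓
x: successors {s}; []((~q -> ~p) & (p | ~q)) there: s:T. ✓
— 3 worlds.
For []~([]p | <>q):
s: successors {t}; ~([]p | <>q) there: t:F. ✗
t: successors {u}; ~([]p | <>q) there: u:F. ✗
u: successors {v}; ~([]p | <>q) there: v:F. ✗
v: successors {w}; ~([]p | <>q) there: w:F. ✗
w: successors {x}; ~([]p | <>q) there: x:T. ✓
x: successors {s}; ~([]p | <>q) there: s:F. ✗
— 1 world.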